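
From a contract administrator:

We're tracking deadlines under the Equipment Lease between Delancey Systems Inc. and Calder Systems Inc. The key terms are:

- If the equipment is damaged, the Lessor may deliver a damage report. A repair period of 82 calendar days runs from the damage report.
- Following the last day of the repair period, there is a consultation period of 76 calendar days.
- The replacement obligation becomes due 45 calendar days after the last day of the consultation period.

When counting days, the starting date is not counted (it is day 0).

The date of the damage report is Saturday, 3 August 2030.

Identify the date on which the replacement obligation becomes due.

Adding 82 calendar days to 3 August 2030 gives 24 October 2030, which is the last day of the repair period.
The last day of the consultation period: 24 October 2030 + 76 days = 8 January 2031.
The date on which the replacement obligation becomes due: 8 January 2031 + 45 days = 22 February 2031.

22 February 2031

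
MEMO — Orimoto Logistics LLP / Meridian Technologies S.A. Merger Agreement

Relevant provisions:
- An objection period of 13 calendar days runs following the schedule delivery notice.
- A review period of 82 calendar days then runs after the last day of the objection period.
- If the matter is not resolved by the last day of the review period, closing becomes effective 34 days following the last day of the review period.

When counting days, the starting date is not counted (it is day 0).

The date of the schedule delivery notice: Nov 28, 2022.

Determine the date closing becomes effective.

The last day of the objection period: 13 calendar days after Nov 28, 2022 is Dec 11, 2022.
The last day of the review period: 82 calendar days after Dec 11, 2022 is Mar 3, 2023.
The date closing becomes effective: Mar 3, 2023 + 34 days = Apr 6, 2023.

Apr 6, 2023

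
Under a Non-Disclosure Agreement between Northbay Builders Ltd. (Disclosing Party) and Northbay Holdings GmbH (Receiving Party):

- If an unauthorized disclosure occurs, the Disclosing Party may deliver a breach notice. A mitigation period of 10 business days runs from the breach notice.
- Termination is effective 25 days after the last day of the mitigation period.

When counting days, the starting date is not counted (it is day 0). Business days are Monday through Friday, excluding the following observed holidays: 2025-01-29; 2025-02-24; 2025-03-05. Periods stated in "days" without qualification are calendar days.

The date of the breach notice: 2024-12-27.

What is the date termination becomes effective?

2025-02-04

The last day of the mitigation period: 10 business days after Friday, 2024-12-27, skipping weekends — Dec 30, Dec 31, Jan 1, Jan 2, Jan 3, Jan 6, Jan 7, Jan 8, Jan 9, Jan 10 — lands on Friday, 2025-01-10.
The date termination becomes effective: 2025-01-10 + 25 days = 2025-02-04.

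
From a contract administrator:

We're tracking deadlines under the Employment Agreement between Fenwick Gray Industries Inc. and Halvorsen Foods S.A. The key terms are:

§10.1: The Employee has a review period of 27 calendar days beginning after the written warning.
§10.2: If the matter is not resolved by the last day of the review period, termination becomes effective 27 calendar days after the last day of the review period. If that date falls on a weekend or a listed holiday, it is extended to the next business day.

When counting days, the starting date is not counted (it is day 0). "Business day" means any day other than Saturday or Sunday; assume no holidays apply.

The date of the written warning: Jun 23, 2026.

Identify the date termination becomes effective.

Adding 27 calendar days to Jun 23, 2026 gives Jul 20, 2026, which is the last day of the review period.
The date termination becomes effective: Jul 20, 2026 + 27 days = Aug 16, 2026. That falls on a Sunday, so it rolls to the next business day, Monday, Aug 17, 2026.

Aug 17, 2026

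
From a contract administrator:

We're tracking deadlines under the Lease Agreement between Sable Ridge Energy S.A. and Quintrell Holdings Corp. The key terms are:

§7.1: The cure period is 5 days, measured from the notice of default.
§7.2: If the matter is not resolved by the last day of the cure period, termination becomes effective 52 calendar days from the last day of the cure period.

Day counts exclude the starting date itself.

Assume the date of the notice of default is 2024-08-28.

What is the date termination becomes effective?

The last day of the cure period: 2024-08-28 + 5 days = 2024-09-02.
The date termination becomes effective: 2024-09-02 + 52 days = 2024-10-24.

2024-10-24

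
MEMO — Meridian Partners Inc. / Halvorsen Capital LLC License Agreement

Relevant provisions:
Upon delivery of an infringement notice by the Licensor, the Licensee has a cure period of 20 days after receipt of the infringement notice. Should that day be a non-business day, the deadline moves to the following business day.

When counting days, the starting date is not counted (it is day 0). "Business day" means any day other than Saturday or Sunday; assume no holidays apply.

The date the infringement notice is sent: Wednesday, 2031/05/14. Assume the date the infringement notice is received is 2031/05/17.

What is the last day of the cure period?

The last day of the cure period: 20 calendar days after 2031/05/17 is 2031/06/06. 2031/06/06 is a Friday, so no roll-forward applies.

2031/06/06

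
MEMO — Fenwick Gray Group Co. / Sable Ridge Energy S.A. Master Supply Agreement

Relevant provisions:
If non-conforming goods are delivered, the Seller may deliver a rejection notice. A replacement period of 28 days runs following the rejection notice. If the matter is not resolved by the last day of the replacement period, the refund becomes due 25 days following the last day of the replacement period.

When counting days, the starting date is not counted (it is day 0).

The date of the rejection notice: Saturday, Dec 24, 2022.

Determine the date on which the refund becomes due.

Feb 15, 2023

Adding 28 calendar days to Dec 24, 2022 gives Jan 21, 2023, which is the last day of the replacement period.
Adding 25 calendar days to Jan 21, 2023 gives Feb 15, 2023, which is the date on which the refund becomes due.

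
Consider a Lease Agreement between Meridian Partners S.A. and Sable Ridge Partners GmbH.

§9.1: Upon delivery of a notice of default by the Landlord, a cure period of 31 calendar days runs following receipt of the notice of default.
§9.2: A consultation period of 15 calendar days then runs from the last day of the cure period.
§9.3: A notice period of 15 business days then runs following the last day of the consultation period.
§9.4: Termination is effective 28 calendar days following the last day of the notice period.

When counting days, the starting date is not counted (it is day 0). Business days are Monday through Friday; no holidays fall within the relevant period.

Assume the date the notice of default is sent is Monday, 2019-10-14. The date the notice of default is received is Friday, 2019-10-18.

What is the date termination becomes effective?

Adding 31 calendar days to 2019-10-18 gives 2019-11-18, which is the last day of the cure period.
The last day of the consultation period: 15 calendar days after 2019-11-18 is 2019-12-03.
From Tuesday, 2019-12-03, 15 business days (Dec 4, Dec 5, Dec 6, Dec 9, …, Dec 20, Dec 23, Dec 24, skipping weekends) brings us to Tuesday, 2019-12-24, which is the last day of the notice period.
The date termination becomes effective: 28 calendar days after 2019-12-24 is 2020-01-21.

2020-01-21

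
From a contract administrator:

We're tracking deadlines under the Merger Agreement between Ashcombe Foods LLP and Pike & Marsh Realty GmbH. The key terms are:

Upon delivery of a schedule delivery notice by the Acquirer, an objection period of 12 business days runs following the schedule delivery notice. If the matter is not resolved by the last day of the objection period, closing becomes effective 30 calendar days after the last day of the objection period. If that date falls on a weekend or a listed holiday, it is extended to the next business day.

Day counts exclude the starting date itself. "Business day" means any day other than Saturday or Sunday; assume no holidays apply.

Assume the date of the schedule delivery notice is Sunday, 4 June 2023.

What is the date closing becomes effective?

20 July 2023

The last day of the objection period: counting 12 business days from Sunday, 4 June 2023 (Jun 5, Jun 6, Jun 7, Jun 8, …, Jun 16, Jun 19, Jun 20, skipping weekends) reaches Tuesday, 20 June 2023.
The date closing becomes effective: 30 calendar days after 20 June 2023 is 20 July 2023. 20 July 2023 is a Thursday, so no roll-forward applies.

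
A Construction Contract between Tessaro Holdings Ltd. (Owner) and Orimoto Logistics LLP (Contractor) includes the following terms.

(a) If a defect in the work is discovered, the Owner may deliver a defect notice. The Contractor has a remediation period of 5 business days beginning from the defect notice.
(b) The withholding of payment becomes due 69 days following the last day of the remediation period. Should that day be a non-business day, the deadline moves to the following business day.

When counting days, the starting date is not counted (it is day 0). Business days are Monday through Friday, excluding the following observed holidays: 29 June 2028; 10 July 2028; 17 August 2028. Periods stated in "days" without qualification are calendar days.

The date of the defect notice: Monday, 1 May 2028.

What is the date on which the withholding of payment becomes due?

17 July 2028

From Monday, 1 May 2028, 5 business days (May 2, May 3, May 4, May 5, May 8, skipping weekends) brings us to Monday, 8 May 2028, which is the last day of the remediation period.
The date on which the withholding of payment becomes due: 69 calendar days after 8 May 2028 is 16 July 2028. That falls on a Sunday, so it rolls to the next business day, Monday, 17 July 2028.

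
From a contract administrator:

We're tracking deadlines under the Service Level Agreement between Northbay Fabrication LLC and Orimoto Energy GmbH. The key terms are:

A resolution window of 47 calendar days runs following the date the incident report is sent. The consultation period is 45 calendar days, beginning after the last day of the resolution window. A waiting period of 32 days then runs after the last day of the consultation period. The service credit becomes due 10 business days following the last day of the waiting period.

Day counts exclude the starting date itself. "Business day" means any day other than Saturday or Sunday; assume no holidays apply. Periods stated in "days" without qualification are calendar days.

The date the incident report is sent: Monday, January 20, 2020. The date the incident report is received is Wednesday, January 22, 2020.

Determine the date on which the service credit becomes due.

The last day of the resolution window: January 20, 2020 + 47 days = March 7, 2020.
The last day of the consultation period: 45 calendar days after March 7, 2020 is April 21, 2020.
The last day of the waiting period: 32 calendar days after April 21, 2020 is May 23, 2020.
The date on which the service credit becomes due: counting 10 business days from Saturday, May 23, 2020 (May 25, May 26, May 27, May 28, May 29, Jun 1, Jun 2, Jun 3, Jun 4, Jun 5, skipping weekends) reaches Friday, June 5, 2020.

June 5, 2020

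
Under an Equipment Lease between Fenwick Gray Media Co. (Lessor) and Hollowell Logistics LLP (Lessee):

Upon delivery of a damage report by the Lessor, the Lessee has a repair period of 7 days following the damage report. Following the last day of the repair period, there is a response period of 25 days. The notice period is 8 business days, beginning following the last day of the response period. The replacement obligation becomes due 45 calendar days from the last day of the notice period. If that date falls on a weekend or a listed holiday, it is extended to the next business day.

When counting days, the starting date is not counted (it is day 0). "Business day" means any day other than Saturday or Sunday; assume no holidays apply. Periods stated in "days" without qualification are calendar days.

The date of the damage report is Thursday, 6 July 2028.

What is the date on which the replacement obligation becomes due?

2 October 2028

The last day of the repair period: 7 calendar days after 6 July 2028 is 13 July 2028.
The last day of the response period: 13 July 2028 + 25 days = 7 August 2028.
From Monday, 7 August 2028, 8 business days (Aug 8, Aug 9, Aug 10, Aug 11, Aug 14, Aug 15, Aug 16, Aug 17, skipping weekends) brings us to Thursday, 17 August 2028, which is the last day of the notice period.
The date on which the replacement obligation becomes due: 17 August 2028 + 45 days = 1 October 2028. That falls on a Sunday, so it rolls to the next business day, Monday, 2 October 2028.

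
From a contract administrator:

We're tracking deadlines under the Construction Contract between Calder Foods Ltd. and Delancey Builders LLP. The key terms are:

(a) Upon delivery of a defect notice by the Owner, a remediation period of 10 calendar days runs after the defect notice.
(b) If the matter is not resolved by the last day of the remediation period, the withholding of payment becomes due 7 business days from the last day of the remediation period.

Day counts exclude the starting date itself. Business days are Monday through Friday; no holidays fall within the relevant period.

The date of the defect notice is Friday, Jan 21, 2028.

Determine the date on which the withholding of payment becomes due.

Feb 9, 2028

Adding 10 calendar days to Jan 21, 2028 gives Jan 31, 2028, which is the last day of the remediation period.
The date on which the withholding of payment becomes due: 7 business days after Monday, Jan 31, 2028, skipping weekends — Feb 1, Feb 2, Feb 3, Feb 4, Feb 7, Feb 8, Feb 9 — lands on Wednesday, Feb 9, 2028.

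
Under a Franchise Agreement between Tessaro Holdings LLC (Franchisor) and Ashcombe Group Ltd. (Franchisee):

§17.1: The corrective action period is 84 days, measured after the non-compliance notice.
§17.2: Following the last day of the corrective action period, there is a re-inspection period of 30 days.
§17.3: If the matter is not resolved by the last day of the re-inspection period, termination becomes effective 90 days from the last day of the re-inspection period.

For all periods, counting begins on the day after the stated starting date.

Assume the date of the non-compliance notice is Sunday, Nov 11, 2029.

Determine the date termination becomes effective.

Jun 3, 2030

The last day of the corrective action period: Nov 11, 2029 + 84 days = Feb 3, 2030.
The last day of the re-inspection period: Feb 3, 2030 + 30 days = Mar 5, 2030.
The date termination becomes effective: Mar 5, 2030 + 90 days = Jun 3, 2030.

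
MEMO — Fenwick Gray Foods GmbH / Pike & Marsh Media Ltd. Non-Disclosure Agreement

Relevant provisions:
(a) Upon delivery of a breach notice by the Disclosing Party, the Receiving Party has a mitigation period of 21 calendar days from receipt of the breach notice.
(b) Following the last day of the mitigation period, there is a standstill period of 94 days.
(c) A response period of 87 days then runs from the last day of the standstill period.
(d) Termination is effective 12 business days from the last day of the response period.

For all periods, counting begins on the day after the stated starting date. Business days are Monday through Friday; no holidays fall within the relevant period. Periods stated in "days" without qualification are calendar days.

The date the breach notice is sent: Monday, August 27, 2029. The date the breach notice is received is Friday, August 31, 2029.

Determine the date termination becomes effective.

Adding 21 calendar days to August 31, 2029 gives September 21, 2029, which is the last day of the mitigation period.
The last day of the standstill period: 94 calendar days after September 21, 2029 is December 24, 2029.
The last day of the response period: 87 calendar days after December 24, 2029 is March 21, 2030.
From Thursday, March 21, 2030, 12 business days (Mar 22, Mar 25, Mar 26, Mar 27, …, Apr 4, Apr 5, Apr 8, skipping weekends) brings us to Monday, April 8, 2030, which is the date termination becomes effective.

April 8, 2030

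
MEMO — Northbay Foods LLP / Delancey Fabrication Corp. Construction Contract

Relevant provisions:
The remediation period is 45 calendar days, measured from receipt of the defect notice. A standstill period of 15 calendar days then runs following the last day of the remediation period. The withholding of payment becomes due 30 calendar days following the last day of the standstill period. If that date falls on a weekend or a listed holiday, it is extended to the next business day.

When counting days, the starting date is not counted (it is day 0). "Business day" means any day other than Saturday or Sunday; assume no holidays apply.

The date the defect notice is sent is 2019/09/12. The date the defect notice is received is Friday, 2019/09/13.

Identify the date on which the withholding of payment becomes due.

The last day of the remediation period: 45 calendar days after 2019/09/13 is 2019/10/28.
The last day of the standstill period: 2019/10/28 + 15 days = 2019/11/12.
The date on which the withholding of payment becomes due: 30 calendar days after 2019/11/12 is 2019/12/12. 2019/12/12 is a Thursday, so no roll-forward applies.

2019/12/12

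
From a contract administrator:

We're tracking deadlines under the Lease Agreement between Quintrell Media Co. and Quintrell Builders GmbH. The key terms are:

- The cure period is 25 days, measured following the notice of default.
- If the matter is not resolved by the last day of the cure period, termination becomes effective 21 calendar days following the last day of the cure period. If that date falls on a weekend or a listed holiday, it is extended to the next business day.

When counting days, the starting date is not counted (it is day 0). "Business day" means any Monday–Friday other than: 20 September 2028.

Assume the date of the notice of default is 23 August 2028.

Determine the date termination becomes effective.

9 October 2028

The last day of the cure period: 23 August 2028 + 25 days = 17 September 2028.
Adding 21 calendar days to 17 September 2028 gives 8 October 2028, which is the date termination becomes effective. That falls on a Sunday, so it rolls to the next business day, Monday, 9 October 2028.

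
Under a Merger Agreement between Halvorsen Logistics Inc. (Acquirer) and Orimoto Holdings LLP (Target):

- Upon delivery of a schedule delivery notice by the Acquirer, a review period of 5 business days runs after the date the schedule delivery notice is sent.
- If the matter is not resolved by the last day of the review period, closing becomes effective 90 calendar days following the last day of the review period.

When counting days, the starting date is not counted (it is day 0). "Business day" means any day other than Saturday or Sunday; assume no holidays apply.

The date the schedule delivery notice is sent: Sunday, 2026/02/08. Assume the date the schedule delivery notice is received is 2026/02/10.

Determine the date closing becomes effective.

2026/05/14

The last day of the review period: counting 5 business days from Sunday, 2026/02/08 (Feb 9, Feb 10, Feb 11, Feb 12, Feb 13, skipping weekends) reaches Friday, 2026/02/13.
Adding 90 calendar days to 2026/02/13 gives 2026/05/14, which is the date closing becomes effective.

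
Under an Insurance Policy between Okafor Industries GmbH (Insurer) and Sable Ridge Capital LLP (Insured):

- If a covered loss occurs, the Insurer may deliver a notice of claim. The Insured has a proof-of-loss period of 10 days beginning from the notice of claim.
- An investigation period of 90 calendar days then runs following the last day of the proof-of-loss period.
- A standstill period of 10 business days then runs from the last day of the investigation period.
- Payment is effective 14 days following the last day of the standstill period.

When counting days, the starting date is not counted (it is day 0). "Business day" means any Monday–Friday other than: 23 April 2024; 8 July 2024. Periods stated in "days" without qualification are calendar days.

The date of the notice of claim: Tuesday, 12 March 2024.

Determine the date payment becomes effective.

18 July 2024

The last day of the proof-of-loss period: 10 calendar days after 12 March 2024 is 22 March 2024.
The last day of the investigation period: 90 calendar days after 22 March 2024 is 20 June 2024.
The last day of the standstill period: 10 business days after Thursday, 20 June 2024, skipping weekends — Jun 21, Jun 24, Jun 25, Jun 26, Jun 27, Jun 28, Jul 1, Jul 2, Jul 3, Jul 4 — lands on Thursday, 4 July 2024.
The date payment becomes effective: 4 July 2024 + 14 days = 18 July 2024.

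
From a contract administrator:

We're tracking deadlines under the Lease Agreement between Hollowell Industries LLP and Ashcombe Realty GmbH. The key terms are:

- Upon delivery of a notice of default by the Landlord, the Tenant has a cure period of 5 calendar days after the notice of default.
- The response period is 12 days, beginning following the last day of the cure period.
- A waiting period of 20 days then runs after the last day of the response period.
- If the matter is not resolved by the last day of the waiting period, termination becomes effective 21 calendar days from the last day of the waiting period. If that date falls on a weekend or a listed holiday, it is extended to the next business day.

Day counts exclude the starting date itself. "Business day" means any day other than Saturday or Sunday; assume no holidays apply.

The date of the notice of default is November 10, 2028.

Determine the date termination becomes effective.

The last day of the cure period: November 10, 2028 + 5 days = November 15, 2028.
Adding 12 calendar days to November 15, 2028 gives November 27, 2028, which is the last day of the response period.
The last day of the waiting period: 20 calendar days after November 27, 2028 is December 17, 2028.
The date termination becomes effective: December 17, 2028 + 21 days = January 7, 2029. That falls on a Sunday, so it rolls to the next business day, Monday, January 8, 2029.

January 8, 2029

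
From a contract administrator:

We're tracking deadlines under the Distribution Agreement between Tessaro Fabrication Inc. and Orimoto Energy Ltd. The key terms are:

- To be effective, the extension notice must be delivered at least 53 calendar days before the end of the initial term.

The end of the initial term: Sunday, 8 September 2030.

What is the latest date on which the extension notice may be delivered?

17 July 2030

Counting back 53 calendar days from 8 September 2030 gives 17 July 2030.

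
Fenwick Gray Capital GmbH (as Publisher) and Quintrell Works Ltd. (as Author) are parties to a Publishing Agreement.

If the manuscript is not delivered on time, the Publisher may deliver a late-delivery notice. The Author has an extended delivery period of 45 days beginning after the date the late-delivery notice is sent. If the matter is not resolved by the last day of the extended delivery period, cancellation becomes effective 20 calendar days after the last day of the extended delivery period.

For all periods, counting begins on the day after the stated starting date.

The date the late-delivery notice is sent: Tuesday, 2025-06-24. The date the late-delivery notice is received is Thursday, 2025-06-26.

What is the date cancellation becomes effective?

2025-08-28

The last day of the extended delivery period: 2025-06-24 + 45 days = 2025-08-08.
The date cancellation becomes effective: 2025-08-08 + 20 days = 2025-08-28.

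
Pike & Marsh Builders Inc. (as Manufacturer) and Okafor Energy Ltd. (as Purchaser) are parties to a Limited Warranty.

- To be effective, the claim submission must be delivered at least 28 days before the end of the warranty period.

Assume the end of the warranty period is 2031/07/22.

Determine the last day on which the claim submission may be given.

Counting back 28 calendar days from 2031/07/22 gives 2031/06/24.

2031/06/24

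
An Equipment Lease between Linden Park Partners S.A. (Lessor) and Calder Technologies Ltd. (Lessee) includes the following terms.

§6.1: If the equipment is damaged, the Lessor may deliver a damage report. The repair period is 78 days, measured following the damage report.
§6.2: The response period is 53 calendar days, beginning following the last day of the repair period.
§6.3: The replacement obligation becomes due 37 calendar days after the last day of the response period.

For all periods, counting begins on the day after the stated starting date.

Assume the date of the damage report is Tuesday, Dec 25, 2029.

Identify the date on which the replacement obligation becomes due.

Jun 11, 2030

The last day of the repair period: Dec 25, 2029 + 78 days = Mar 13, 2030.
Adding 53 calendar days to Mar 13, 2030 gives May 5, 2030, which is the last day of the response period.
Adding 37 calendar days to May 5, 2030 gives Jun 11, 2030, which is the date on which the replacement obligation becomes due.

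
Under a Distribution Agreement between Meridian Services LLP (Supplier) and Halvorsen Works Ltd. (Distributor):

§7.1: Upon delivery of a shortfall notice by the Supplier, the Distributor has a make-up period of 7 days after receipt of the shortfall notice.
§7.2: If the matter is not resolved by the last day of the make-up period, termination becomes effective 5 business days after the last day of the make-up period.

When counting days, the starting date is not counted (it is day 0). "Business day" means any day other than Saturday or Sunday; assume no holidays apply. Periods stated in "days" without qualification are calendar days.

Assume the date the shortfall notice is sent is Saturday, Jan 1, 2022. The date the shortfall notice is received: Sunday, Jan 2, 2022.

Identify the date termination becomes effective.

Jan 14, 2022

Adding 7 calendar days to Jan 2, 2022 gives Jan 9, 2022, which is the last day of the make-up period.
The date termination becomes effective: 5 business days after Sunday, Jan 9, 2022, skipping weekends — Jan 10, Jan 11, Jan 12, Jan 13, Jan 14 — lands on Friday, Jan 14, 2022.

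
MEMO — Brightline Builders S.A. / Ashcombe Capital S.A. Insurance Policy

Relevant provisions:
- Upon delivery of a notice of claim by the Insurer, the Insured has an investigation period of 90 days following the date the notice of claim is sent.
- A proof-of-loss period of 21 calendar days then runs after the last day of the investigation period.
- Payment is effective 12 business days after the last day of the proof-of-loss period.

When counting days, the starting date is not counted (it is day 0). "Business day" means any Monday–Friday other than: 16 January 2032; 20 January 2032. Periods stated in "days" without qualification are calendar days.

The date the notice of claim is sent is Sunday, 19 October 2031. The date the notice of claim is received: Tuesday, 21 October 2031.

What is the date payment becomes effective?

The last day of the investigation period: 19 October 2031 + 90 days = 17 January 2032.
The last day of the proof-of-loss period: 17 January 2032 + 21 days = 7 February 2032.
The date payment becomes effective: 12 business days after Saturday, 7 February 2032, skipping weekends — Feb 9, Feb 10, Feb 11, Feb 12, …, Feb 20, Feb 23, Feb 24 — lands on Tuesday, 24 February 2032.

24 February 2032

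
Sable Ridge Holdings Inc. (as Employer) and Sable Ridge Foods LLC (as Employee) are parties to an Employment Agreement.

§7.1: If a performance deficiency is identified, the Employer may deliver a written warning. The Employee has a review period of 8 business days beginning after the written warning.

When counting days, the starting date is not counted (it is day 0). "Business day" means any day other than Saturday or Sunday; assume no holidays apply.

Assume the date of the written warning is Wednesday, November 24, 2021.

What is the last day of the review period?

From Wednesday, November 24, 2021, 8 business days (Nov 25, Nov 26, Nov 29, Nov 30, Dec 1, Dec 2, Dec 3, Dec 6, skipping weekends) brings us to Monday, December 6, 2021, which is the last day of the review period.

December 6, 2021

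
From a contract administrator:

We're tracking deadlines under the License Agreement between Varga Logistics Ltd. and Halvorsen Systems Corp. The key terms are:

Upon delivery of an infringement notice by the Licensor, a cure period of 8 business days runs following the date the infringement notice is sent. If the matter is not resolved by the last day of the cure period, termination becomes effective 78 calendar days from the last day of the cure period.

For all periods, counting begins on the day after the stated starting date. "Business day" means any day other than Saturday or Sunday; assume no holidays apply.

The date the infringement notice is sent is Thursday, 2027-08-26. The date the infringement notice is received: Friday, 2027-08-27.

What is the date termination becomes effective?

2027-11-24

The last day of the cure period: 8 business days after Thursday, 2027-08-26, skipping weekends — Aug 27, Aug 30, Aug 31, Sep 1, Sep 2, Sep 3, Sep 6, Sep 7 — lands on Tuesday, 2027-09-07.
The date termination becomes effective: 2027-09-07 + 78 days = 2027-11-24.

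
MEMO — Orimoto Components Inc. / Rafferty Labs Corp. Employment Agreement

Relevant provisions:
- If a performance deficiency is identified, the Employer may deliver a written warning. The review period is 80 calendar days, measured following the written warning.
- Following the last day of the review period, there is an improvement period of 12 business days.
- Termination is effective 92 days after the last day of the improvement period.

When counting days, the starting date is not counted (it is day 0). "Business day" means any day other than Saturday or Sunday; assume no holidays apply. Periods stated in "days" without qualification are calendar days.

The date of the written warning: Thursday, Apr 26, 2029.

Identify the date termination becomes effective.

Oct 31, 2029

Adding 80 calendar days to Apr 26, 2029 gives Jul 15, 2029, which is the last day of the review period.
From Sunday, Jul 15, 2029, 12 business days (Jul 16, Jul 17, Jul 18, Jul 19, …, Jul 27, Jul 30, Jul 31, skipping weekends) brings us to Tuesday, Jul 31, 2029, which is the last day of the improvement period.
The date termination becomes effective: Jul 31, 2029 + 92 days = Oct 31, 2029.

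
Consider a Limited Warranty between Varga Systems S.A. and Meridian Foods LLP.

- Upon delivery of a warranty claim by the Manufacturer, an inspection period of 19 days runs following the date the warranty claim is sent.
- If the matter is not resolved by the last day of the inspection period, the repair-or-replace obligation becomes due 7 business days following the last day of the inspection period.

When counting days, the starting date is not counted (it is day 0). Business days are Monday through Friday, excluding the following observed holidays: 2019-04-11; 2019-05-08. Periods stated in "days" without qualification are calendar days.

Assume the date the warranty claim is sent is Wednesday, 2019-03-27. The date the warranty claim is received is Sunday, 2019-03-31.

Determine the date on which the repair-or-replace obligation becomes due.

The last day of the inspection period: 2019-03-27 + 19 days = 2019-04-15.
From Monday, 2019-04-15, 7 business days (Apr 16, Apr 17, Apr 18, Apr 19, Apr 22, Apr 23, Apr 24, skipping weekends) brings us to Wednesday, 2019-04-24, which is the date on which the repair-or-replace obligation becomes due.

2019-04-24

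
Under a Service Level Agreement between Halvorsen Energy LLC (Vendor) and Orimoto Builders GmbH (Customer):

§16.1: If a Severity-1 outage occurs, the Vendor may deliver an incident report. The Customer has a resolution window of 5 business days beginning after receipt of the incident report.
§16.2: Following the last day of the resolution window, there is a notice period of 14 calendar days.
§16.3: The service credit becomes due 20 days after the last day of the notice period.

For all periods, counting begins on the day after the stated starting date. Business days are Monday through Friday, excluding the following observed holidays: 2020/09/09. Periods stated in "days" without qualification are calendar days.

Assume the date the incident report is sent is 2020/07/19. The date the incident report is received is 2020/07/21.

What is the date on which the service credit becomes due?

2020/08/31

The last day of the resolution window: 5 business days after Tuesday, 2020/07/21, skipping weekends — Jul 22, Jul 23, Jul 24, Jul 27, Jul 28 — lands on Tuesday, 2020/07/28.
The last day of the notice period: 2020/07/28 + 14 days = 2020/08/11.
The date on which the service credit becomes due: 2020/08/11 + 20 days = 2020/08/31.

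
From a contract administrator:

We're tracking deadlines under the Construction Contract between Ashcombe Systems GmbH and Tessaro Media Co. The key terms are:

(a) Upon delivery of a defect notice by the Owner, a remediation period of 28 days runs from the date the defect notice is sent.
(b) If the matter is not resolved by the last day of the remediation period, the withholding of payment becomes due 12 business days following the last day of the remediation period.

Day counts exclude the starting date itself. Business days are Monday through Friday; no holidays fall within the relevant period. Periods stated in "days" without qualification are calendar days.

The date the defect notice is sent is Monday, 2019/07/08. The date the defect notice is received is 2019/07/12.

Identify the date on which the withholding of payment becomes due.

The last day of the remediation period: 2019/07/08 + 28 days = 2019/08/05.
From Monday, 2019/08/05, 12 business days (Aug 6, Aug 7, Aug 8, Aug 9, …, Aug 19, Aug 20, Aug 21, skipping weekends) brings us to Wednesday, 2019/08/21, which is the date on which the withholding of payment becomes due.

2019/08/21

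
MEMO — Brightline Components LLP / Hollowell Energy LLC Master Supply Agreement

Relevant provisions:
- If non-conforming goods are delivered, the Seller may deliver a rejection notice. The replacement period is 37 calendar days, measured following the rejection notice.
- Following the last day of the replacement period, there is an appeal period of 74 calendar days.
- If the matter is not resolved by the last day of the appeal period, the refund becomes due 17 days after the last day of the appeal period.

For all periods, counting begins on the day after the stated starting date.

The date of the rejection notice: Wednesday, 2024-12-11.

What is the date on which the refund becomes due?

Adding 37 calendar days to 2024-12-11 gives 2025-01-17, which is the last day of the replacement period.
The last day of the appeal period: 74 calendar days after 2025-01-17 is 2025-04-01.
The date on which the refund becomes due: 17 calendar days after 2025-04-01 is 2025-04-18.

2025-04-18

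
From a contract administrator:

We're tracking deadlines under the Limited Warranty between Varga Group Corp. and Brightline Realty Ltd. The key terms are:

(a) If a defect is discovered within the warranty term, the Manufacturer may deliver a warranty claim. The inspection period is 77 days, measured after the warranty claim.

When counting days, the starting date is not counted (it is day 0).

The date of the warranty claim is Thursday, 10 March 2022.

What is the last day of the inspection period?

26 May 2022

The last day of the inspection period: 10 March 2022 + 77 days = 26 May 2022.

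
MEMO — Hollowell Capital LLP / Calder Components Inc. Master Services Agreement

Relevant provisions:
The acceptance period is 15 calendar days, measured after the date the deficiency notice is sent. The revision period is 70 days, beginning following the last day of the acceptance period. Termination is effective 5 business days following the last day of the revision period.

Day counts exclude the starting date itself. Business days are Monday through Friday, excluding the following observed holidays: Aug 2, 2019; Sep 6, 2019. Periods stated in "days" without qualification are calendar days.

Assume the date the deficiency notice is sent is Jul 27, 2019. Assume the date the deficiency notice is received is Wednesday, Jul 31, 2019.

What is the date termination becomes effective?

Oct 25, 2019

Adding 15 calendar days to Jul 27, 2019 gives Aug 11, 2019, which is the last day of the acceptance period.
Adding 70 calendar days to Aug 11, 2019 gives Oct 20, 2019, which is the last day of the revision period.
The date termination becomes effective: counting 5 business days from Sunday, Oct 20, 2019 (Oct 21, Oct 22, Oct 23, Oct 24, Oct 25, skipping weekends) reaches Friday, Oct 25, 2019.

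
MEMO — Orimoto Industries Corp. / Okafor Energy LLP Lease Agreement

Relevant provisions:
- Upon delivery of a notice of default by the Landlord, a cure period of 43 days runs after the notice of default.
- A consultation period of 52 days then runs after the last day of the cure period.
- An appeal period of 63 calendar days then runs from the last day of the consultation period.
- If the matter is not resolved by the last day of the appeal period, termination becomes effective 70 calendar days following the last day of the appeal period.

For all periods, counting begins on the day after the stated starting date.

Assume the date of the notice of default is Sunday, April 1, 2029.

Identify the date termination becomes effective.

November 15, 2029

The last day of the cure period: 43 calendar days after April 1, 2029 is May 14, 2029.
The last day of the consultation period: May 14, 2029 + 52 days = July 5, 2029.
Adding 63 calendar days to July 5, 2029 gives September 6, 2029, which is the last day of the appeal period.
Adding 70 calendar days to September 6, 2029 gives November 15, 2029, which is the date termination becomes effective.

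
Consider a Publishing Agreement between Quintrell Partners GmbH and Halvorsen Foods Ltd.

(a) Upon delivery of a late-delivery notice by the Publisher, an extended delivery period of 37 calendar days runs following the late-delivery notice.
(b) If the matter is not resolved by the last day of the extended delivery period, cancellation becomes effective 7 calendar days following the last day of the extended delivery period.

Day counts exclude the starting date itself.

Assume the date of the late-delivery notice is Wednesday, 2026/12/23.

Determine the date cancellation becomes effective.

The last day of the extended delivery period: 2026/12/23 + 37 days = 2027/01/29.
The date cancellation becomes effective: 7 calendar days after 2027/01/29 is 2027/02/05.

2027/02/05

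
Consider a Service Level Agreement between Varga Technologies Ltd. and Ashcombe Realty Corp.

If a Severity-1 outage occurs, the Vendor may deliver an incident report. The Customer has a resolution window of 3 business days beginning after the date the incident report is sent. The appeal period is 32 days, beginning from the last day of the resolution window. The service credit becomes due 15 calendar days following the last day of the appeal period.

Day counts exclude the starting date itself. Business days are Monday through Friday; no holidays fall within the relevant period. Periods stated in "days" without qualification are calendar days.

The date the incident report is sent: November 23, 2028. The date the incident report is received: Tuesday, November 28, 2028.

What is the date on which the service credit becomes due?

From Thursday, November 23, 2028, 3 business days (Nov 24, Nov 27, Nov 28, skipping weekends) brings us to Tuesday, November 28, 2028, which is the last day of the resolution window.
Adding 32 calendar days to November 28, 2028 gives December 30, 2028, which is the last day of the appeal period.
Adding 15 calendar days to December 30, 2028 gives January 14, 2029, which is the date on which the service credit becomes due.

January 14, 2029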